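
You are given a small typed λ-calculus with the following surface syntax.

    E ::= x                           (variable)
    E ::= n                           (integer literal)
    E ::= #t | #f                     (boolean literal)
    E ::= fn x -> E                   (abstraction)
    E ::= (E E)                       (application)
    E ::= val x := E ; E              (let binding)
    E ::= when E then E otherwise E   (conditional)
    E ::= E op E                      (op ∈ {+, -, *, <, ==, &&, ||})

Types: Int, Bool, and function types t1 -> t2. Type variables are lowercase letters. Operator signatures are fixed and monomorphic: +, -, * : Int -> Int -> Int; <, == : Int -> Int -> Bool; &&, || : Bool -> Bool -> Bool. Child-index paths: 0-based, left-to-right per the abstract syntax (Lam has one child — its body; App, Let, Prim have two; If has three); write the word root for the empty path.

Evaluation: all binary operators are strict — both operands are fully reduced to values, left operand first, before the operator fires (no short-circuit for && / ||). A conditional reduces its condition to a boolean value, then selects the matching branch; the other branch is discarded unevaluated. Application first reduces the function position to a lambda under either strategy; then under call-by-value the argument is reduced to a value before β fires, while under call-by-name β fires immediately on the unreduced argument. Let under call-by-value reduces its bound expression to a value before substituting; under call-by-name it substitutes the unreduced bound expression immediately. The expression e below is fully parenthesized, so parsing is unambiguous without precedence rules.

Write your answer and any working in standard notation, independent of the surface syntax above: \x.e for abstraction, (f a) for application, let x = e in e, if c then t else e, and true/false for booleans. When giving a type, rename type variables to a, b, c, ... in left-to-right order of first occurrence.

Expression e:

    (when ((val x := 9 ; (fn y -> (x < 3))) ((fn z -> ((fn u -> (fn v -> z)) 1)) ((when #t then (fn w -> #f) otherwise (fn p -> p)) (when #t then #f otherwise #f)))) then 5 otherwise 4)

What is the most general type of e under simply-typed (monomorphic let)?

Derivation:
let x : Int
x : Int
  unify Int ~ Int
  unify Int ~ Int
\y._ : a -> Bool
z : b
\v._ : d -> b
\u._ : c -> d -> b
  unify c -> d -> b ~ Int -> e
  unify c ~ Int
  unify d -> b ~ e
_ _ : d -> b
\z._ : b -> d -> b
  unify Bool ~ Bool
\w._ : f -> Bool
p : g
\p._ : g -> g
  unify f -> Bool ~ g -> g
  unify f ~ g
  unify Bool ~ g
  unify Bool ~ Bool
  unify Bool ~ Bool
  unify Bool -> Bool ~ Bool -> h
  unify Bool ~ Bool
  unify Bool ~ h
_ _ : Bool
  unify b -> d -> b ~ Bool -> i
  unify b ~ Bool
  unify d -> Bool ~ i
_ _ : d -> Bool
  unify a -> Bool ~ (d -> Bool) -> j
  unify a ~ d -> Bool
  unify Bool ~ j
_ _ : Bool
  unify Bool ~ Bool
  unify Int ~ Int

Answer: Int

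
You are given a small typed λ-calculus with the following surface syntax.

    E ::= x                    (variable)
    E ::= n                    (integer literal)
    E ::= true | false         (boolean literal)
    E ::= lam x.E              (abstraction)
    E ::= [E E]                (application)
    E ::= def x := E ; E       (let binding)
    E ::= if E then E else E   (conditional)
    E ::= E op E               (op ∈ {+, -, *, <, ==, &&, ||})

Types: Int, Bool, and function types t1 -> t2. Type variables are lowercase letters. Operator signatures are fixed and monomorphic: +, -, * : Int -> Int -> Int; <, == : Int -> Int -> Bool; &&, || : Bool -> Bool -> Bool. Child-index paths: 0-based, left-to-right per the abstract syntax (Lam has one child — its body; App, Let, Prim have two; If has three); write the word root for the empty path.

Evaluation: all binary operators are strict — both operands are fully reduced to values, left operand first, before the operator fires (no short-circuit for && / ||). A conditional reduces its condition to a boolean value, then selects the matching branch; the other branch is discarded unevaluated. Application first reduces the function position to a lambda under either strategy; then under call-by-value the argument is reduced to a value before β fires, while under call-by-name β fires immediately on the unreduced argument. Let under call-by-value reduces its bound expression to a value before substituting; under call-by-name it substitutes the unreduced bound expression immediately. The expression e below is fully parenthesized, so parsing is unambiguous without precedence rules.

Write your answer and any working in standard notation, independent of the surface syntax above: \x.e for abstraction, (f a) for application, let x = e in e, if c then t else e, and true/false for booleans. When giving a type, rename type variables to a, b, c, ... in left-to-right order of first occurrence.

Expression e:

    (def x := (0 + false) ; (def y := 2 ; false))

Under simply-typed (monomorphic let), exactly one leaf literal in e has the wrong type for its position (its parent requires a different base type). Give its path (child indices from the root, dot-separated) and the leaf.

Working:
  unify Int ~ Int
  unify Bool ~ Int
  FAIL: mismatch Bool ~ Int

Answer: 0.1 : false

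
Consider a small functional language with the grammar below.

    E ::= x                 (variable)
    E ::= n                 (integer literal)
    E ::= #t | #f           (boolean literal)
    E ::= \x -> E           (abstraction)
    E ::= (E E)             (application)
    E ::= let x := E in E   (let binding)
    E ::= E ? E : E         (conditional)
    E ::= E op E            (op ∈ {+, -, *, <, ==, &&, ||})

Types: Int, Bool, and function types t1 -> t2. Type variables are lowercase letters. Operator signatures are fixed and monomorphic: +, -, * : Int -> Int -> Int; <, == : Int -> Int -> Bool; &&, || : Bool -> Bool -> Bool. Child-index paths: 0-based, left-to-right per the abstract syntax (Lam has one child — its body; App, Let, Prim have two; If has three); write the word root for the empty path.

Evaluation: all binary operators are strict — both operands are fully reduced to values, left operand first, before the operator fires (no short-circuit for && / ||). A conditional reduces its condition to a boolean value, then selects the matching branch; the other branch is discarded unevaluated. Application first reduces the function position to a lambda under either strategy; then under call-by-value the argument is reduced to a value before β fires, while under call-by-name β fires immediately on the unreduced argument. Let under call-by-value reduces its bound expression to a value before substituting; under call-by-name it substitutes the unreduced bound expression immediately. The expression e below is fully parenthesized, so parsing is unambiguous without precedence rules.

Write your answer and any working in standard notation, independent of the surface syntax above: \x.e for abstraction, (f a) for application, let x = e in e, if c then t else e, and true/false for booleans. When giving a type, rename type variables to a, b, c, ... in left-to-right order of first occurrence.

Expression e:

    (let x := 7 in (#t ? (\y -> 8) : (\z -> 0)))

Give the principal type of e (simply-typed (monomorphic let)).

Working:
let x : Int
  unify Bool ~ Bool
\y._ : a -> Int
\z._ : b -> Int
  unify a -> Int ~ b -> Int
  unify a ~ b
  unify Int ~ Int

Answer: a -> Int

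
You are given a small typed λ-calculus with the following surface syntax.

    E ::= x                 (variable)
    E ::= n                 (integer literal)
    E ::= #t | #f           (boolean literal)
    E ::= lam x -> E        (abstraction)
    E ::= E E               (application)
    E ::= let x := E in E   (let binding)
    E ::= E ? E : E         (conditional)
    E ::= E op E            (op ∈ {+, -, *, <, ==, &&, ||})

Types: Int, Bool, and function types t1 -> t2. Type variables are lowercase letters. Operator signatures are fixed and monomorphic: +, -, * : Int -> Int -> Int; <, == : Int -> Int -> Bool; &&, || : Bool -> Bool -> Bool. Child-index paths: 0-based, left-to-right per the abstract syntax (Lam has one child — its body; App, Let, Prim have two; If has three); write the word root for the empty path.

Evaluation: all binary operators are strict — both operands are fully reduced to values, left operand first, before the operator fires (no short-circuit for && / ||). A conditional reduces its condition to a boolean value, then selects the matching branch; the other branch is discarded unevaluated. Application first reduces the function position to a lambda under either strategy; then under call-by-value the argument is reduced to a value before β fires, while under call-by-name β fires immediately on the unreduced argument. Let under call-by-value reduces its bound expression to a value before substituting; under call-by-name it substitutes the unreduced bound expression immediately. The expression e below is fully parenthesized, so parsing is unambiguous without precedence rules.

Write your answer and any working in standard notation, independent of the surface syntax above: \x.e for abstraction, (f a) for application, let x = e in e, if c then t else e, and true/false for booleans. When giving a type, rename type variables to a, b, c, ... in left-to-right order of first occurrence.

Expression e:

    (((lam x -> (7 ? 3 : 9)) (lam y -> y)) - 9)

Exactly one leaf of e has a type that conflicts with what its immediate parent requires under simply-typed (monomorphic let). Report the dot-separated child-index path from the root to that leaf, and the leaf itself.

Answer: 0.0.0.0 : 7

Working:
  unify Int ~ Bool
  FAIL: mismatch Int ~ Bool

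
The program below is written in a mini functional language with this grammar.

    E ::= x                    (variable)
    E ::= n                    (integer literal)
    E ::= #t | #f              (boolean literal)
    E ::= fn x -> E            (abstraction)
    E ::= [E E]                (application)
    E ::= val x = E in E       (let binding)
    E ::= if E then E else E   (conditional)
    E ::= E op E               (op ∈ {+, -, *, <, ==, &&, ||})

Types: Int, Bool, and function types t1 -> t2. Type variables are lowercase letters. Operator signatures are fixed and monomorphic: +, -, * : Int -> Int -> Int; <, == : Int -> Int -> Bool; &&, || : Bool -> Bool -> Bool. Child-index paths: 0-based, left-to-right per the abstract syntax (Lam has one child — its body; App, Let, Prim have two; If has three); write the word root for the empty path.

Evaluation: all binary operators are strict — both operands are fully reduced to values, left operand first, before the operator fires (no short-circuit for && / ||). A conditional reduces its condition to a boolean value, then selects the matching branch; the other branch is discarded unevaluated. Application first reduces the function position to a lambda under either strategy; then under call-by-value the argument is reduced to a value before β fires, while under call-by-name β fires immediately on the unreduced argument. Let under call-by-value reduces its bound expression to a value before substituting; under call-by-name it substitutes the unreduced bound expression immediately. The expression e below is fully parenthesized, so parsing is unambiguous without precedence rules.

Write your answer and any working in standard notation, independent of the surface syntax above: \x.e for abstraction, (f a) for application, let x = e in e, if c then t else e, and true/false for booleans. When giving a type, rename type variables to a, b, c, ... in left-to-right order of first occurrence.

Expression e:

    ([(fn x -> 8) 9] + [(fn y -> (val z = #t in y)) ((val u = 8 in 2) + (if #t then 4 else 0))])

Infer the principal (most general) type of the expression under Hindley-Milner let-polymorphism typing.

Answer: Int

Working:
\x._ : a -> Int
  unify a -> Int ~ Int -> b
  unify a ~ Int
  unify Int ~ b
_ _ : Int
  unify Int ~ Int
let z : Bool
y : c
\y._ : c -> c
let u : Int
  unify Int ~ Int
  unify Bool ~ Bool
  unify Int ~ Int
  unify Int ~ Int
  unify c -> c ~ Int -> d
  unify c ~ Int
  unify Int ~ d
_ _ : Int
  unify Int ~ Int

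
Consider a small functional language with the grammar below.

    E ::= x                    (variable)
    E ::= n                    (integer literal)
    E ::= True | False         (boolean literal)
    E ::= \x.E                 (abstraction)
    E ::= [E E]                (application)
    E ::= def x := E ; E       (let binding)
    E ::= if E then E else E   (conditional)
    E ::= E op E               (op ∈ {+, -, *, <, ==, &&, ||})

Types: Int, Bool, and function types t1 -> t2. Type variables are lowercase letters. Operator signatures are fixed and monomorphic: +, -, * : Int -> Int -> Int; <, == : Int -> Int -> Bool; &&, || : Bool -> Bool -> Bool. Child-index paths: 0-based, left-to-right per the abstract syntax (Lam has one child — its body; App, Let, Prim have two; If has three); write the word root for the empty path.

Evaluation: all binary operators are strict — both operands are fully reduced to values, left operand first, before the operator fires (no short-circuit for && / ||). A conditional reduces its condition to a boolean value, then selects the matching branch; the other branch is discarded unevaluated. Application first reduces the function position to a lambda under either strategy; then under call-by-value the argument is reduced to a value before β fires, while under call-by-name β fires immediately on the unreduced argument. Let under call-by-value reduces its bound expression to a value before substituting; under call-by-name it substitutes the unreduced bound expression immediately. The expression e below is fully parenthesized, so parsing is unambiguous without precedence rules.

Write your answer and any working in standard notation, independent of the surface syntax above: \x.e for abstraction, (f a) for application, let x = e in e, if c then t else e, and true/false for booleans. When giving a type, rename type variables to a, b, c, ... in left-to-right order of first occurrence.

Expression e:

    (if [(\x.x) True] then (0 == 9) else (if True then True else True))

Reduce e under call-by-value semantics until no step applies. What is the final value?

Answer: false

Working:
step 0: (if ((\x.x) true) then (0 == 9) else (if true then true else true))
step 1: [beta@0] (if true then (0 == 9) else (if true then true else true))
step 2: [if@root] (0 == 9)
step 3: [delta@root] false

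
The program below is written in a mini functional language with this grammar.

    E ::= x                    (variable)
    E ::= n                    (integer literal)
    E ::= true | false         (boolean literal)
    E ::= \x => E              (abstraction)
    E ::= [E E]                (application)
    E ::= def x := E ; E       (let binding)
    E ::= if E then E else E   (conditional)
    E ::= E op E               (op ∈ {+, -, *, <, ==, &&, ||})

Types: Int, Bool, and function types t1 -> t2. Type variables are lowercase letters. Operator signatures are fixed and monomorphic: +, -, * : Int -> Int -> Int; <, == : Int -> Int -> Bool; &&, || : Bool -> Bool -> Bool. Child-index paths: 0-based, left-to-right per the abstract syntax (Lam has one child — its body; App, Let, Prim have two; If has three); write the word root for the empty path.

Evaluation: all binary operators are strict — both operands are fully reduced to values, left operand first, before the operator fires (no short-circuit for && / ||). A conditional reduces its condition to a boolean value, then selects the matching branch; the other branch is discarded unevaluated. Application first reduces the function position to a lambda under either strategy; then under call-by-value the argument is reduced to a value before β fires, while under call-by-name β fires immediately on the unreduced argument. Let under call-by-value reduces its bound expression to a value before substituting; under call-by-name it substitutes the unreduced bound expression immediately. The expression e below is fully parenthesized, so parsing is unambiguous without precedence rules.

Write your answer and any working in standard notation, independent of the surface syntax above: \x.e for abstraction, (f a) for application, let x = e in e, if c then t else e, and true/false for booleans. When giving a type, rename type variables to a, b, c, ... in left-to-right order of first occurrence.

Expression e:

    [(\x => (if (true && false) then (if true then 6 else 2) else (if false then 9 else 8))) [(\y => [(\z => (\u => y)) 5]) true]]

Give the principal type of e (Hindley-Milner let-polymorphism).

Derivation:
  unify Bool ~ Bool
  unify Bool ~ Bool
  unify Bool ~ Bool
  unify Bool ~ Bool
  unify Int ~ Int
  unify Bool ~ Bool
  unify Int ~ Int
  unify Int ~ Int
\x._ : a -> Int
y : b
\u._ : d -> b
\z._ : c -> d -> b
  unify c -> d -> b ~ Int -> e
  unify c ~ Int
  unify d -> b ~ e
_ _ : d -> b
\y._ : b -> d -> b
  unify b -> d -> b ~ Bool -> f
  unify b ~ Bool
  unify d -> Bool ~ f
_ _ : d -> Bool
  unify a -> Int ~ (d -> Bool) -> g
  unify a ~ d -> Bool
  unify Int ~ g
_ _ : Int

Answer: Int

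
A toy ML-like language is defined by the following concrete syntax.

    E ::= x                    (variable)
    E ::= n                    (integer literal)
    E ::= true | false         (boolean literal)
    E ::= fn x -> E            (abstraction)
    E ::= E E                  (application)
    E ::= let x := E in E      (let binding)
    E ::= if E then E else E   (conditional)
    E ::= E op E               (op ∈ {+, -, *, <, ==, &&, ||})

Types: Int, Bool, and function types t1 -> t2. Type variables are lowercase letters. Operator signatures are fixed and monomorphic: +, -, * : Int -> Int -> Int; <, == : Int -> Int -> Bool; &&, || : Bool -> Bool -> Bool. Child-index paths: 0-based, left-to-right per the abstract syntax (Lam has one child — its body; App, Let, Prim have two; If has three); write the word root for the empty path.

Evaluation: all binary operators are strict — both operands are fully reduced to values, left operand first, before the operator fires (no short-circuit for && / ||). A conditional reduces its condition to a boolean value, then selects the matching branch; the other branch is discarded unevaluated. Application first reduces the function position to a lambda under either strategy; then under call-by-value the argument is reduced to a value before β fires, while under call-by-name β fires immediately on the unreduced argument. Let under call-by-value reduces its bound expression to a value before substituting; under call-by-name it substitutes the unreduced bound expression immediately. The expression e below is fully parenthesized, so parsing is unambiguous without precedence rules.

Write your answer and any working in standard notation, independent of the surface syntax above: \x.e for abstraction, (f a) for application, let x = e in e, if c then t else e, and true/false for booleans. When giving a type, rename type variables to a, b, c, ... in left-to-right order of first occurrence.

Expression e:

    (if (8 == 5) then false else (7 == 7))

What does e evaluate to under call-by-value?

Derivation:
step 0: (if (8 == 5) then false else (7 == 7))
step 1: [delta@0] (if false then false else (7 == 7))
step 2: [if@root] (7 == 7)
step 3: [delta@root] true

Answer: true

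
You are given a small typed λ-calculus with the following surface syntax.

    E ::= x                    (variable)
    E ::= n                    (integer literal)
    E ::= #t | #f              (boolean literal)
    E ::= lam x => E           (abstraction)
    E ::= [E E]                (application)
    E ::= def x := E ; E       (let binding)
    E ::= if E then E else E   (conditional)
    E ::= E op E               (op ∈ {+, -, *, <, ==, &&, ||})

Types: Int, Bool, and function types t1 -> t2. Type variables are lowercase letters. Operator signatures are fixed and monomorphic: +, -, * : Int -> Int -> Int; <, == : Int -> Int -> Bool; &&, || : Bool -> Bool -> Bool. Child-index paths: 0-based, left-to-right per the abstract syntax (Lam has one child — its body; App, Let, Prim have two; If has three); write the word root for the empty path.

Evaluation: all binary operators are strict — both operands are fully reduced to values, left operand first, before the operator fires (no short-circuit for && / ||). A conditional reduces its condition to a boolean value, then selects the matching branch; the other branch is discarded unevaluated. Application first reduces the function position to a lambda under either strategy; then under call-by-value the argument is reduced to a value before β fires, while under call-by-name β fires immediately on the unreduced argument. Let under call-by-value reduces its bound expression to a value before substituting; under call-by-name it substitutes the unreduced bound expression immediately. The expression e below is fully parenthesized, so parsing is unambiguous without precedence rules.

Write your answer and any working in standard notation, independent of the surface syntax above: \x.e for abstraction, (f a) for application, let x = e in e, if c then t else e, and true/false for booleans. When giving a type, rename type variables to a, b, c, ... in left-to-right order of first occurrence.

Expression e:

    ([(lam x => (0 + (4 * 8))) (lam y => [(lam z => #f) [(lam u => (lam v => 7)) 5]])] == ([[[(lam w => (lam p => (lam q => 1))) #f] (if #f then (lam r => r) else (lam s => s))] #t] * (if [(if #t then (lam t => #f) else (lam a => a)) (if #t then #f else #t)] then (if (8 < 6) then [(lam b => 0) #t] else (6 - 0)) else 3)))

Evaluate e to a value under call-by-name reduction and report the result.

Answer: false

Trace:
step 0: (((\x.(0 + (4 * 8))) (\y.((\z.false) ((\u.(\v.7)) 5)))) == (((((\w.(\p.(\q.1))) false) (if false then (\r.r) else (\s.s))) true) * (if ((if true then (\t.false) else (\a.a)) (if true then false else true)) then (if (8 < 6) then ((\b.0) true) else (6 - 0)) else 3)))
step 1: [beta@0] ((0 + (4 * 8)) == (((((\w.(\p.(\q.1))) false) (if false then (\r.r) else (\s.s))) true) * (if ((if true then (\t.false) else (\a.a)) (if true then false else true)) then (if (8 < 6) then ((\b.0) true) else (6 - 0)) else 3)))
step 2: [delta@0.1] ((0 + 32) == (((((\w.(\p.(\q.1))) false) (if false then (\r.r) else (\s.s))) true) * (if ((if true then (\t.false) else (\a.a)) (if true then false else true)) then (if (8 < 6) then ((\b.0) true) else (6 - 0)) else 3)))
step 3: [delta@0] (32 == (((((\w.(\p.(\q.1))) false) (if false then (\r.r) else (\s.s))) true) * (if ((if true then (\t.false) else (\a.a)) (if true then false else true)) then (if (8 < 6) then ((\b.0) true) else (6 - 0)) else 3)))
step 4: [beta@1.0.0.0] (32 == ((((\p.(\q.1)) (if false then (\r.r) else (\s.s))) true) * (if ((if true then (\t.false) else (\a.a)) (if true then false else true)) then (if (8 < 6) then ((\b.0) true) else (6 - 0)) else 3)))
step 5: [beta@1.0.0] (32 == (((\q.1) true) * (if ((if true then (\t.false) else (\a.a)) (if true then false else true)) then (if (8 < 6) then ((\b.0) true) else (6 - 0)) else 3)))
step 6: [beta@1.0] (32 == (1 * (if ((if true then (\t.false) else (\a.a)) (if true then false else true)) then (if (8 < 6) then ((\b.0) true) else (6 - 0)) else 3)))
step 7: [if@1.1.0.0] (32 == (1 * (if ((\t.false) (if true then false else true)) then (if (8 < 6) then ((\b.0) true) else (6 - 0)) else 3)))
step 8: [beta@1.1.0] (32 == (1 * (if false then (if (8 < 6) then ((\b.0) true) else (6 - 0)) else 3)))
step 9: [if@1.1] (32 == (1 * 3))
step 10: [delta@1] (32 == 3)
step 11: [delta@root] false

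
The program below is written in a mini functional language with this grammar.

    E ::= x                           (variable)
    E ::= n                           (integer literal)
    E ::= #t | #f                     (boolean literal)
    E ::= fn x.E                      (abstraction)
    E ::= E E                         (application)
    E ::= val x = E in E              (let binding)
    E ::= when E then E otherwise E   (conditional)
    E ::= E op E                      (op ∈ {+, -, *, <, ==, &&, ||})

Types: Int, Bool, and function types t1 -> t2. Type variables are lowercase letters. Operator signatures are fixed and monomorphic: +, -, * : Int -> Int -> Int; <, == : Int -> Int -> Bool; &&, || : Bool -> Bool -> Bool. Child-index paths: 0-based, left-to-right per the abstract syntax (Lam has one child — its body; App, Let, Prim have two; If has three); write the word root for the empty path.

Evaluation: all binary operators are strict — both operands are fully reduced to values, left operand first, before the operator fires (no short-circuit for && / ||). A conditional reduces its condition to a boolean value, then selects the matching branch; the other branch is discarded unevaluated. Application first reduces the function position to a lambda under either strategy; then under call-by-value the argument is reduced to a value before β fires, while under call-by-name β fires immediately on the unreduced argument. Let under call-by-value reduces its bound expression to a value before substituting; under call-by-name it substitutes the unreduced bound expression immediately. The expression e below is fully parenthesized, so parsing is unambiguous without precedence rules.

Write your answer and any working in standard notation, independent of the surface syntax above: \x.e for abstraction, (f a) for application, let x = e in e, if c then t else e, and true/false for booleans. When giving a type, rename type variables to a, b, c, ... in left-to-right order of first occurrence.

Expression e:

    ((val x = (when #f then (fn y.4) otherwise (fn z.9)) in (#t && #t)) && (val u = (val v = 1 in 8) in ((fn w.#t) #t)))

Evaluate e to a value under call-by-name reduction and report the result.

Answer: true

Derivation:
step 0: ((let x = (if false then (\y.4) else (\z.9)) in (true && true)) && (let u = (let v = 1 in 8) in ((\w.true) true)))
step 1: [let@0] ((true && true) && (let u = (let v = 1 in 8) in ((\w.true) true)))
step 2: [delta@0] (true && (let u = (let v = 1 in 8) in ((\w.true) true)))
step 3: [let@1] (true && ((\w.true) true))
step 4: [beta@1] (true && true)
step 5: [delta@root] true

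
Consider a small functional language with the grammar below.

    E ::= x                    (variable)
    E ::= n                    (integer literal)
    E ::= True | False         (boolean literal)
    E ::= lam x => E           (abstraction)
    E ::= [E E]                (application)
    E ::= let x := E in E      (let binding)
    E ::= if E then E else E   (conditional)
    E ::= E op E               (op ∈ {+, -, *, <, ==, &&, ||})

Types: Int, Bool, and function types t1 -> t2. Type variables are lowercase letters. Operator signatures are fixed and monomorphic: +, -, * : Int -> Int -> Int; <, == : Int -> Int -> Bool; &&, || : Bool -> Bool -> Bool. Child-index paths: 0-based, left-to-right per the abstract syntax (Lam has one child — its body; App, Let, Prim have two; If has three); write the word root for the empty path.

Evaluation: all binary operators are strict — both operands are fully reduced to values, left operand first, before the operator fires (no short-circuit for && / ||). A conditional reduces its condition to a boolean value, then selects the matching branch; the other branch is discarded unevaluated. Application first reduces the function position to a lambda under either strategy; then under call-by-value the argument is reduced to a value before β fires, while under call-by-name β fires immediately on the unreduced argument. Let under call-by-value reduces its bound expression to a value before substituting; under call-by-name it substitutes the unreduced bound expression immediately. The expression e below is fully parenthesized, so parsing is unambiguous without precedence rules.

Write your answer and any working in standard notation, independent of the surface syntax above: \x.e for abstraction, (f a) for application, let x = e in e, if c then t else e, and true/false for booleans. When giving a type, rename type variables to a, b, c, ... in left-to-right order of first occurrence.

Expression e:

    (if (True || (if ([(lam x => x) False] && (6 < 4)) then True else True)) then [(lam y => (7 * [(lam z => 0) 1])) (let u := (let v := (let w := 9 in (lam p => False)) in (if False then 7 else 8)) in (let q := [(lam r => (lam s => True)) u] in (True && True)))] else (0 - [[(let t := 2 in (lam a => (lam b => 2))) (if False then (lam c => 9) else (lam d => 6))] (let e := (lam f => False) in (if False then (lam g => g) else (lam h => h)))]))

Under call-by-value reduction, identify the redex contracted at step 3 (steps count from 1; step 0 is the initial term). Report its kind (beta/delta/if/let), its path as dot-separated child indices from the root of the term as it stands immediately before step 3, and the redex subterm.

Trace:
step 0: (if (true || (if (((\x.x) false) && (6 < 4)) then true else true)) then ((\y.(7 * ((\z.0) 1))) (let u = (let v = (let w = 9 in (\p.false)) in (if false then 7 else 8)) in (let q = ((\r.(\s.true)) u) in (true && true)))) else (0 - (((let t = 2 in (\a.(\b.2))) (if false then (\c.9) else (\d.6))) (let e = (\f.false) in (if false then (\g.g) else (\h.h))))))
step 1: [beta@0.1.0.0] (if (true || (if (false && (6 < 4)) then true else true)) then ((\y.(7 * ((\z.0) 1))) (let u = (let v = (let w = 9 in (\p.false)) in (if false then 7 else 8)) in (let q = ((\r.(\s.true)) u) in (true && true)))) else (0 - (((let t = 2 in (\a.(\b.2))) (if false then (\c.9) else (\d.6))) (let e = (\f.false) in (if false then (\g.g) else (\h.h))))))
step 2: [delta@0.1.0.1] (if (true || (if (false && false) then true else true)) then ((\y.(7 * ((\z.0) 1))) (let u = (let v = (let w = 9 in (\p.false)) in (if false then 7 else 8)) in (let q = ((\r.(\s.true)) u) in (true && true)))) else (0 - (((let t = 2 in (\a.(\b.2))) (if false then (\c.9) else (\d.6))) (let e = (\f.false) in (if false then (\g.g) else (\h.h))))))
step 3: [delta@0.1.0] (if (true || (if false then true else true)) then ((\y.(7 * ((\z.0) 1))) (let u = (let v = (let w = 9 in (\p.false)) in (if false then 7 else 8)) in (let q = ((\r.(\s.true)) u) in (true && true)))) else (0 - (((let t = 2 in (\a.(\b.2))) (if false then (\c.9) else (\d.6))) (let e = (\f.false) in (if false then (\g.g) else (\h.h))))))

Answer: delta at 0.1.0 : (false && false)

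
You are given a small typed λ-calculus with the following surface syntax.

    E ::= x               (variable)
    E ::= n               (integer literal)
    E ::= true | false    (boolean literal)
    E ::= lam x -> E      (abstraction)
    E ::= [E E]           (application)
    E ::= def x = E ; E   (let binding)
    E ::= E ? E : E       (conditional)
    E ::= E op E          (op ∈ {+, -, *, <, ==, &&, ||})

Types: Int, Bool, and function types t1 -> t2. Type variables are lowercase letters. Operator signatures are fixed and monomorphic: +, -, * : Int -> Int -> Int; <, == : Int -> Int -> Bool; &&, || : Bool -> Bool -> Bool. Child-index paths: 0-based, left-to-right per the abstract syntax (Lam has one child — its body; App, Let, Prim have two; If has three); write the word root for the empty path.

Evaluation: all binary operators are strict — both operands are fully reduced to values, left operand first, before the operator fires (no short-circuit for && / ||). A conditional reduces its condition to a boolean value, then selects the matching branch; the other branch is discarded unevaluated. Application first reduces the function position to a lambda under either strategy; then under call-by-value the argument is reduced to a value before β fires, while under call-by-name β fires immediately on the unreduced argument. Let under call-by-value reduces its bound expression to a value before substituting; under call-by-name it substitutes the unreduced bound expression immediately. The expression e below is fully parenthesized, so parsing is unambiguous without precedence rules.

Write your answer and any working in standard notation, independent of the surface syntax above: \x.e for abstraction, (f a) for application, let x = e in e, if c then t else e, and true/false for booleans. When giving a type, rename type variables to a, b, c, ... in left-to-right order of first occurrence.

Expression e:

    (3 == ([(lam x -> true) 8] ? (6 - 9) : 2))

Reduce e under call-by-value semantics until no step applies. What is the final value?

Answer: false

Working:
step 0: (3 == (if ((\x.true) 8) then (6 - 9) else 2))
step 1: [beta@1.0] (3 == (if true then (6 - 9) else 2))
step 2: [if@1] (3 == (6 - 9))
step 3: [delta@1] (3 == -3)
step 4: [delta@root] false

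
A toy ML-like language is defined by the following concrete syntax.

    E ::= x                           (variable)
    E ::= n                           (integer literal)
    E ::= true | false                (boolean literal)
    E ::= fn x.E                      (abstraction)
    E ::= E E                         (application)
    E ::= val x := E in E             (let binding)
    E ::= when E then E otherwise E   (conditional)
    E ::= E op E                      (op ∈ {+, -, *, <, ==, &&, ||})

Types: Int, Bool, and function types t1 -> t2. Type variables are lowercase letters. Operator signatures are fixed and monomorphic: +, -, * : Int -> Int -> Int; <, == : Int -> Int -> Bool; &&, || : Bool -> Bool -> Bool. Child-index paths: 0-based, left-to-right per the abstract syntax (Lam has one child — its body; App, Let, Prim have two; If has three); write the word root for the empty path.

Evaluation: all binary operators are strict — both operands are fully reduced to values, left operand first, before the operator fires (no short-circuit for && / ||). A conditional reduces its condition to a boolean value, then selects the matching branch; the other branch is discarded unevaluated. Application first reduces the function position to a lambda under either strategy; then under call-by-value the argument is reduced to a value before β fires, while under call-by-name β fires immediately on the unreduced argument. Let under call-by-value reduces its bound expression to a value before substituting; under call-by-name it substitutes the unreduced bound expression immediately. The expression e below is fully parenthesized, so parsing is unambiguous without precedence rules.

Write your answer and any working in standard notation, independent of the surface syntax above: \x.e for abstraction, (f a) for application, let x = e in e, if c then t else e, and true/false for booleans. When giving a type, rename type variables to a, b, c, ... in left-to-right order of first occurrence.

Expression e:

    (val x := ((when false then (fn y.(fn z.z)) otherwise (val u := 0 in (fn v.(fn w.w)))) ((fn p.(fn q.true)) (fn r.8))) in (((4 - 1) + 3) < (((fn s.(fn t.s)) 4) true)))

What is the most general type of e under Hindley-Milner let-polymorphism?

Answer: Bool

Derivation:
  unify Bool ~ Bool
z : b
\z._ : b -> b
\y._ : a -> b -> b
let u : Int
w : d
\w._ : d -> d
\v._ : c -> d -> d
  unify a -> b -> b ~ c -> d -> d
  unify a ~ c
  unify b -> b ~ d -> d
  unify b ~ d
  unify d ~ d
\q._ : f -> Bool
\p._ : e -> f -> Bool
\r._ : g -> Int
  unify e -> f -> Bool ~ (g -> Int) -> h
  unify e ~ g -> Int
  unify f -> Bool ~ h
_ _ : f -> Bool
  unify c -> d -> d ~ (f -> Bool) -> i
  unify c ~ f -> Bool
  unify d -> d ~ i
_ _ : d -> d
let x : forall. d -> d
  unify Int ~ Int
  unify Int ~ Int
  unify Int ~ Int
  unify Int ~ Int
  unify Int ~ Int
s : j
\t._ : k -> j
\s._ : j -> k -> j
  unify j -> k -> j ~ Int -> l
  unify j ~ Int
  unify k -> Int ~ l
_ _ : k -> Int
  unify k -> Int ~ Bool -> m
  unify k ~ Bool
  unify Int ~ m
_ _ : Int
  unify Int ~ Int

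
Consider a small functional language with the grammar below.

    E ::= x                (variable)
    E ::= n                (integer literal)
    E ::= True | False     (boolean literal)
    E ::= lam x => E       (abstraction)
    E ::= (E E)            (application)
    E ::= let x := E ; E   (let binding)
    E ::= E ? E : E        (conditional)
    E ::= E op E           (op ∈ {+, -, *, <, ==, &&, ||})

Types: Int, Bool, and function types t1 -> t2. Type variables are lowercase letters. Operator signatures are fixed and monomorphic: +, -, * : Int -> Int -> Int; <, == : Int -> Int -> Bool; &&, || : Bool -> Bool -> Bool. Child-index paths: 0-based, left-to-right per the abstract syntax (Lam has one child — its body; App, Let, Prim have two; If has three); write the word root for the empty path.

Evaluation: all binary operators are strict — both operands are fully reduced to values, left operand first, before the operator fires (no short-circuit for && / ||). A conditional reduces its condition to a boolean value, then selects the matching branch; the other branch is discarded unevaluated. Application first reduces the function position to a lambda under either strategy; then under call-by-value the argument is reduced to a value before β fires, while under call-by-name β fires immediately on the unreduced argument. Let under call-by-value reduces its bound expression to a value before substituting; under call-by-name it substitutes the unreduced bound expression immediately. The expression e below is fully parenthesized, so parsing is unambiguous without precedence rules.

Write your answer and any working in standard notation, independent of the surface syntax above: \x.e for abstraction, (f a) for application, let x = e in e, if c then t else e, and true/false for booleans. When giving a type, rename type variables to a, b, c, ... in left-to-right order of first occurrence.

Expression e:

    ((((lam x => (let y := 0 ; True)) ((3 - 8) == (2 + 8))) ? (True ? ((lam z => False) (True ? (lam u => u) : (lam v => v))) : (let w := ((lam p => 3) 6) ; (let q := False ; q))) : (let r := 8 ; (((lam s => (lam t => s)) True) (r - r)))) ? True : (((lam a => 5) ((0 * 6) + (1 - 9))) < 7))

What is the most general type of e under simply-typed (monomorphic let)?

Working:
let y : Int
\x._ : a -> Bool
  unify Int ~ Int
  unify Int ~ Int
  unify Int ~ Int
  unify Int ~ Int
  unify Int ~ Int
  unify Int ~ Int
  unify a -> Bool ~ Bool -> b
  unify a ~ Bool
  unify Bool ~ b
_ _ : Bool
  unify Bool ~ Bool
  unify Bool ~ Bool
\z._ : c -> Bool
  unify Bool ~ Bool
u : d
\u._ : d -> d
v : e
\v._ : e -> e
  unify d -> d ~ e -> e
  unify d ~ e
  unify e ~ e
  unify c -> Bool ~ (e -> e) -> f
  unify c ~ e -> e
  unify Bool ~ f
_ _ : Bool
\p._ : g -> Int
  unify g -> Int ~ Int -> h
  unify g ~ Int
  unify Int ~ h
_ _ : Int
let w : Int
let q : Bool
q : Bool
  unify Bool ~ Bool
let r : Int
s : i
\t._ : j -> i
\s._ : i -> j -> i
  unify i -> j -> i ~ Bool -> k
  unify i ~ Bool
  unify j -> Bool ~ k
_ _ : j -> Bool
r : Int
  unify Int ~ Int
r : Int
  unify Int ~ Int
  unify j -> Bool ~ Int -> l
  unify j ~ Int
  unify Bool ~ l
_ _ : Bool
  unify Bool ~ Bool
  unify Bool ~ Bool
\a._ : m -> Int
  unify Int ~ Int
  unify Int ~ Int
  unify Int ~ Int
  unify Int ~ Int
  unify Int ~ Int
  unify Int ~ Int
  unify m -> Int ~ Int -> n
  unify m ~ Int
  unify Int ~ n
_ _ : Int
  unify Int ~ Int
  unify Int ~ Int
  unify Bool ~ Bool

Answer: Bool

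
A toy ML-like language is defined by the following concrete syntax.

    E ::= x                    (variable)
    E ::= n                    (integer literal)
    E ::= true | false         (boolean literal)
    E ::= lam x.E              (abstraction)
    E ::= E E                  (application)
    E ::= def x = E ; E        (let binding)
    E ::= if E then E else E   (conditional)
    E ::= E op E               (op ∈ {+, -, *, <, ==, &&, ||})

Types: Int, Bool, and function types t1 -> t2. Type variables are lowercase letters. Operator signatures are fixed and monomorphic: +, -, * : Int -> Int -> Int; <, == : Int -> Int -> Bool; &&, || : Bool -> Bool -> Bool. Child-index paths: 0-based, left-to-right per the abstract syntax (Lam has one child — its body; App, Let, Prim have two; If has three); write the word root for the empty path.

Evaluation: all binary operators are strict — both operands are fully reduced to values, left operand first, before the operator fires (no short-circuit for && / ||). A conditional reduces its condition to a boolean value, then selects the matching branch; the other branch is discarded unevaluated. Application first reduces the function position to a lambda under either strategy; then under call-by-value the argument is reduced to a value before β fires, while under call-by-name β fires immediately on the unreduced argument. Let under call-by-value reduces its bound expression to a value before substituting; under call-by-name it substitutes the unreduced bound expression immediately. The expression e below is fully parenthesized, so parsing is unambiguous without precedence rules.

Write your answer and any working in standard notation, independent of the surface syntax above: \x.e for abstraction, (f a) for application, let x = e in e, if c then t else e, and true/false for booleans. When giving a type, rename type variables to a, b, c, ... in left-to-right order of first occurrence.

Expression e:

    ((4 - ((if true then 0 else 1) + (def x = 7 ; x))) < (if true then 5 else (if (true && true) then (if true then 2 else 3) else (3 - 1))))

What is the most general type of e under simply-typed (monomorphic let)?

Trace:
  unify Int ~ Int
  unify Bool ~ Bool
  unify Int ~ Int
  unify Int ~ Int
let x : Int
x : Int
  unify Int ~ Int
  unify Int ~ Int
  unify Int ~ Int
  unify Bool ~ Bool
  unify Bool ~ Bool
  unify Bool ~ Bool
  unify Bool ~ Bool
  unify Bool ~ Bool
  unify Int ~ Int
  unify Int ~ Int
  unify Int ~ Int
  unify Int ~ Int
  unify Int ~ Int
  unify Int ~ Int

Answer: Bool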